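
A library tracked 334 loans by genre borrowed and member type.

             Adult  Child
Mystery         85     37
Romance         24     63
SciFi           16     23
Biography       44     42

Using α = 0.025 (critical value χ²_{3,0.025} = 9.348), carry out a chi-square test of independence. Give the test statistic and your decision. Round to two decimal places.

37.63; reject H₀

Row totals: 122, 87, 39, 86. Column totals: 169, 165. Grand total N = 334.
Expected counts (row total × column total / N):
  Mystery, Adult: 122×169/334 = 61.731
  Mystery, Child: 122×165/334 = 60.269
  Romance, Adult: 87×169/334 = 44.021
  Romance, Child: 87×165/334 = 42.979
  SciFi, Adult: 39×169/334 = 19.734
  SciFi, Child: 39×165/334 = 19.266
  Biography, Adult: 86×169/334 = 43.515
  Biography, Child: 86×165/334 = 42.485
Contributions (O − E)²/E:
  (85 − 61.731)²/61.731 = 8.7711
  (37 − 60.269)²/60.269 = 8.9838
  (24 − 44.021)²/44.021 = 9.1057
  (63 − 42.979)²/42.979 = 9.3264
  (16 − 19.734)²/19.734 = 0.7065
  (23 − 19.266)²/19.266 = 0.7237
  (44 − 43.515)²/43.515 = 0.0054
  (42 − 42.485)²/42.485 = 0.0055
χ² = 8.7711 + 8.9838 + 9.1057 + 9.3264 + 0.7065 + 0.7237 + 0.0054 + 0.0055 = 37.63
df = (4−1)(2−1) = 3. Since 37.63 > 9.348, reject the null hypothesis of independence at α = 0.025.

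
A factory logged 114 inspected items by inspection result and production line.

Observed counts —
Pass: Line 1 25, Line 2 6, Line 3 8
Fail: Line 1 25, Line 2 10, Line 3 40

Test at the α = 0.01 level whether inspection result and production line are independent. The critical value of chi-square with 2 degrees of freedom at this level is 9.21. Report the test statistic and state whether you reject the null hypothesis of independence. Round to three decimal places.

12.179; reject H₀

Row totals: 39, 75. Column totals: 50, 16, 48. Grand total N = 114.
Expected counts (row total × column total / N):
  Pass, Line 1: 39×50/114 = 17.10526
  Pass, Line 2: 39×16/114 = 5.47368
  Pass, Line 3: 39×48/114 = 16.42105
  Fail, Line 1: 75×50/114 = 32.89474
  Fail, Line 2: 75×16/114 = 10.52632
  Fail, Line 3: 75×48/114 = 31.57895
Contributions (O − E)²/E:
  (25 − 17.10526)²/17.10526 = 3.6437
  (6 − 5.47368)²/5.47368 = 0.0506
  (8 − 16.42105)²/16.42105 = 4.3185
  (25 − 32.89474)²/32.89474 = 1.8947
  (10 − 10.52632)²/10.52632 = 0.0263
  (40 − 31.57895)²/31.57895 = 2.2456
χ² = 3.6437 + 0.0506 + 4.3185 + 1.8947 + 0.0263 + 2.2456 = 12.179
df = (2−1)(3−1) = 2. Since 12.179 > 9.21, reject the null hypothesis of independence at α = 0.01.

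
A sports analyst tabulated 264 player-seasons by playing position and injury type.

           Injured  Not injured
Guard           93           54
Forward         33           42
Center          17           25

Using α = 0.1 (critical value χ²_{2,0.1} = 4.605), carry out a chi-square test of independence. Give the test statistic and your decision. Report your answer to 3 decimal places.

11.195; reject H₀

Row totals: 147, 75, 42. Column totals: 143, 121. Grand total N = 264.
Expected counts (row total × column total / N):
  Guard, Injured: 147×143/264 = 79.6250
  Guard, Not injured: 147×121/264 = 67.3750
  Forward, Injured: 75×143/264 = 40.6250
  Forward, Not injured: 75×121/264 = 34.3750
  Center, Injured: 42×143/264 = 22.7500
  Center, Not injured: 42×121/264 = 19.2500
Contributions (O − E)²/E:
  (93 − 79.6250)²/79.6250 = 2.2467
  (54 − 67.3750)²/67.3750 = 2.6551
  (33 − 40.6250)²/40.6250 = 1.4312
  (42 − 34.3750)²/34.3750 = 1.6914
  (17 − 22.7500)²/22.7500 = 1.4533
  (25 − 19.2500)²/19.2500 = 1.7175
χ² = 2.2467 + 2.6551 + 1.4312 + 1.6914 + 1.4533 + 1.7175 = 11.195
df = (3−1)(2−1) = 2. Since 11.195 > 4.605, reject the null hypothesis of independence at α = 0.1.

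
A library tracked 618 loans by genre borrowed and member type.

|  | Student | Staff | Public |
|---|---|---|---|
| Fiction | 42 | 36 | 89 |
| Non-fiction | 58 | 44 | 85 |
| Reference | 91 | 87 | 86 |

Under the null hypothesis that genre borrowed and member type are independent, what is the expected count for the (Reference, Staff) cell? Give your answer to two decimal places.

Row total (Reference) = 264; column total (Staff) = 167; grand total N = 618.
Expected count = (row total × column total) / N = 264 × 167 / 618 = 71.34.

71.34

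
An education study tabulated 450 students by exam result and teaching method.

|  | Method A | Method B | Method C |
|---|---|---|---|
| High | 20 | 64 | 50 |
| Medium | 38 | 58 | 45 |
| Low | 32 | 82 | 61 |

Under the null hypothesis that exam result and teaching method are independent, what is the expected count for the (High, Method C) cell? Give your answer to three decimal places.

Row total (High) = 134; column total (Method C) = 156; grand total N = 450.
Expected count = (row total × column total) / N = 134 × 156 / 450 = 46.453.

46.453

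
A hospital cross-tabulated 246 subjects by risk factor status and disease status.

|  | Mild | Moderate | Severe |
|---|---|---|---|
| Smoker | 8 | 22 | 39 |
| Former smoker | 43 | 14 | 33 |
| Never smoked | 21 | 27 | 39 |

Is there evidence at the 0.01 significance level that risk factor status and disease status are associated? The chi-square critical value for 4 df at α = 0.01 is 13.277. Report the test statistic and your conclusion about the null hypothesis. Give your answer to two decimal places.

Row totals: 69, 90, 87. Column totals: 72, 63, 111. Grand total N = 246.
Expected counts (row total × column total / N):
  Smoker, Mild: 69×72/246 = 20.1951
  Smoker, Moderate: 69×63/246 = 17.6707
  Smoker, Severe: 69×111/246 = 31.1341
  Former smoker, Mild: 90×72/246 = 26.3415
  Former smoker, Moderate: 90×63/246 = 23.0488
  Former smoker, Severe: 90×111/246 = 40.6098
  Never smoked, Mild: 87×72/246 = 25.4634
  Never smoked, Moderate: 87×63/246 = 22.2805
  Never smoked, Severe: 87×111/246 = 39.2561
Contributions (O − E)²/E:
  (8 − 20.1951)²/20.1951 = 7.3642
  (22 − 17.6707)²/17.6707 = 1.0607
  (39 − 31.1341)²/31.1341 = 1.9873
  (43 − 26.3415)²/26.3415 = 10.5349
  (14 − 23.0488)²/23.0488 = 3.5525
  (33 − 40.6098)²/40.6098 = 1.4260
  (21 − 25.4634)²/25.4634 = 0.7824
  (27 − 22.2805)²/22.2805 = 0.9997
  (39 − 39.2561)²/39.2561 = 0.0017
χ² = 7.3642 + 1.0607 + 1.9873 + 10.5349 + 3.5525 + 1.4260 + 0.7824 + 0.9997 + 0.0017 = 27.71
df = (3−1)(3−1) = 4. Since 27.71 > 13.277, reject the null hypothesis of independence at α = 0.01.

27.71; reject H₀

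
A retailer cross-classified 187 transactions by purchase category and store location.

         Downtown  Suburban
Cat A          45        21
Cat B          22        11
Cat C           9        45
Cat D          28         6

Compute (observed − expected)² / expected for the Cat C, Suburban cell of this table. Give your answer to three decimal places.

18.456

Row total (Cat C) = 54; column total (Suburban) = 83; N = 187.
Expected count E = 54 × 83 / 187 = 23.9679.
Contribution = (O − E)²/E = (45 − 23.9679)² / 23.9679 = 18.456.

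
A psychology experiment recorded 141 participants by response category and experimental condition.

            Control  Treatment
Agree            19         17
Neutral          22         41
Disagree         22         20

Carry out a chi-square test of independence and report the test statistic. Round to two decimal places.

4.39

Row totals: 36, 63, 42. Column totals: 63, 78. Grand total N = 141.
Expected counts (row total × column total / N):
  Agree, Control: 36×63/141 = 16.085
  Agree, Treatment: 36×78/141 = 19.915
  Neutral, Control: 63×63/141 = 28.149
  Neutral, Treatment: 63×78/141 = 34.851
  Disagree, Control: 42×63/141 = 18.766
  Disagree, Treatment: 42×78/141 = 23.234
Contributions (O − E)²/E:
  (19 − 16.085)²/16.085 = 0.5283
  (17 − 19.915)²/19.915 = 0.4267
  (22 − 28.149)²/28.149 = 1.3432
  (41 − 34.851)²/34.851 = 1.0849
  (22 − 18.766)²/18.766 = 0.5573
  (20 − 23.234)²/23.234 = 0.4501
χ² = 0.5283 + 0.4267 + 1.3432 + 1.0849 + 0.5573 + 0.4501 = 4.39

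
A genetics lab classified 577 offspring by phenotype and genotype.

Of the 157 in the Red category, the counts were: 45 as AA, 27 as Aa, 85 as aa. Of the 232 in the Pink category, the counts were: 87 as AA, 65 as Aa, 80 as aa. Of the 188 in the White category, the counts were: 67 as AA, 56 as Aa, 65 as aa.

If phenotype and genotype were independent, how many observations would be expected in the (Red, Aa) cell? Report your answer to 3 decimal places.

40.270

Row total (Red) = 157; column total (Aa) = 148; grand total N = 577.
Expected count = (row total × column total) / N = 157 × 148 / 577 = 40.270.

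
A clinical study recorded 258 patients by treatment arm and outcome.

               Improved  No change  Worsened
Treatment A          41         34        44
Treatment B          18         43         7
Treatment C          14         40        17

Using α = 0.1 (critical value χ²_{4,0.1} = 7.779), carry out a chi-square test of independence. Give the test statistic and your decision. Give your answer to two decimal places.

29.50; reject H₀

Row totals: 119, 68, 71. Column totals: 73, 117, 68. Grand total N = 258.
Expected counts (row total × column total / N):
  Treatment A, Improved: 119×73/258 = 33.671
  Treatment A, No change: 119×117/258 = 53.965
  Treatment A, Worsened: 119×68/258 = 31.364
  Treatment B, Improved: 68×73/258 = 19.240
  Treatment B, No change: 68×117/258 = 30.837
  Treatment B, Worsened: 68×68/258 = 17.922
  Treatment C, Improved: 71×73/258 = 20.089
  Treatment C, No change: 71×117/258 = 32.198
  Treatment C, Worsened: 71×68/258 = 18.713
Contributions (O − E)²/E:
  (41 − 33.671)²/33.671 = 1.5953
  (34 − 53.965)²/53.965 = 7.3863
  (44 − 31.364)²/31.364 = 5.0908
  (18 − 19.240)²/19.240 = 0.0799
  (43 − 30.837)²/30.837 = 4.7974
  (7 − 17.922)²/17.922 = 6.6561
  (14 − 20.089)²/20.089 = 1.8456
  (40 − 32.198)²/32.198 = 1.8905
  (17 − 18.713)²/18.713 = 0.1568
χ² = 1.5953 + 7.3863 + 5.0908 + 0.0799 + 4.7974 + 6.6561 + 1.8456 + 1.8905 + 0.1568 = 29.50
df = (3−1)(3−1) = 4. Since 29.50 > 7.779, reject the null hypothesis of independence at α = 0.1.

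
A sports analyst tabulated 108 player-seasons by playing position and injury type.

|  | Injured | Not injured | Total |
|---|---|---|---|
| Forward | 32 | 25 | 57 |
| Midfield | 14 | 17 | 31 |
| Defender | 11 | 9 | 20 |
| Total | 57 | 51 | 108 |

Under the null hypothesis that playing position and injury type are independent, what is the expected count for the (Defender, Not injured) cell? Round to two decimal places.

9.44

Row total (Defender) = 20; column total (Not injured) = 51; grand total N = 108.
Expected count = (row total × column total) / N = 20 × 51 / 108 = 9.44.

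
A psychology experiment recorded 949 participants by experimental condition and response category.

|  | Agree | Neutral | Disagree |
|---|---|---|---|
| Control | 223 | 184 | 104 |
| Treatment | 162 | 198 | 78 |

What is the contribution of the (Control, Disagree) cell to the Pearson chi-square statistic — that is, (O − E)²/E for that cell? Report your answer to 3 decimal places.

0.367

Row total (Control) = 511; column total (Disagree) = 182; N = 949.
Expected count E = 511 × 182 / 949 = 98.0000.
Contribution = (O − E)²/E = (104 − 98.0000)² / 98.0000 = 0.367.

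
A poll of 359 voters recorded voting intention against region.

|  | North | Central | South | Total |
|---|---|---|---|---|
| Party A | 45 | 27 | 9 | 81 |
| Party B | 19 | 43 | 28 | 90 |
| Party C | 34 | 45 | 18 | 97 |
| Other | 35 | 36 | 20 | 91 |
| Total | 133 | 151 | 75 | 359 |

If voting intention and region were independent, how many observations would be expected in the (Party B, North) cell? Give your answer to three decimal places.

Row total (Party B) = 90; column total (North) = 133; grand total N = 359.
Expected count = (row total × column total) / N = 90 × 133 / 359 = 33.343.

33.343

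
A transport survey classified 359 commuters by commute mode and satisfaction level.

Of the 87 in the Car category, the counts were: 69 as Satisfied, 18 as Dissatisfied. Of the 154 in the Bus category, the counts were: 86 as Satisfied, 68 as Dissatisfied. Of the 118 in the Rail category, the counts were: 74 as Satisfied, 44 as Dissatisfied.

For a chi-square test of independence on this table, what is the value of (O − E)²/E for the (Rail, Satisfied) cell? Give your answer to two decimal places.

Row total (Rail) = 118; column total (Satisfied) = 229; N = 359.
Expected count E = 118 × 229 / 359 = 75.270.
Contribution = (O − E)²/E = (74 − 75.270)² / 75.270 = 0.02.

0.02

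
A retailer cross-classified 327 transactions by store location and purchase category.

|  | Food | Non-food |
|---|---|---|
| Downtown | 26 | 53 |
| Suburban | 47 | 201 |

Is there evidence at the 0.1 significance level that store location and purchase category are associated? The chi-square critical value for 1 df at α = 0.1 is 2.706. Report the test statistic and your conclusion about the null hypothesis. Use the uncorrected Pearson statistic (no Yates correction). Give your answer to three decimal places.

Row totals: 79, 248. Column totals: 73, 254. Grand total N = 327.
Expected counts (row total × column total / N):
  Downtown, Food: 79×73/327 = 17.6361
  Downtown, Non-food: 79×254/327 = 61.3639
  Suburban, Food: 248×73/327 = 55.3639
  Suburban, Non-food: 248×254/327 = 192.6361
Contributions (O − E)²/E:
  (26 − 17.6361)²/17.6361 = 3.9666
  (53 − 61.3639)²/61.3639 = 1.1400
  (47 − 55.3639)²/55.3639 = 1.2635
  (201 − 192.6361)²/192.6361 = 0.3631
χ² = 3.9666 + 1.1400 + 1.2635 + 0.3631 = 6.733
df = (2−1)(2−1) = 1. Since 6.733 > 2.706, reject the null hypothesis of independence at α = 0.1.

6.733; reject H₀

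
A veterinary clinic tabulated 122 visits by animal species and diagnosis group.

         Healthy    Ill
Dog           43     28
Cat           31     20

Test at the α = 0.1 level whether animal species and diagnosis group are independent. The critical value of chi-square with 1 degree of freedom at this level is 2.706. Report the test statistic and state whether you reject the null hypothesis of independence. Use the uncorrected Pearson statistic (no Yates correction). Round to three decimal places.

0.001; fail to reject H₀

Row totals: 71, 51. Column totals: 74, 48. Grand total N = 122.
Expected counts (row total × column total / N):
  Dog, Healthy: 71×74/122 = 43.0656
  Dog, Ill: 71×48/122 = 27.9344
  Cat, Healthy: 51×74/122 = 30.9344
  Cat, Ill: 51×48/122 = 20.0656
Contributions (O − E)²/E:
  (43 − 43.0656)²/43.0656 = 0.0001
  (28 − 27.9344)²/27.9344 = 0.0002
  (31 − 30.9344)²/30.9344 = 0.0001
  (20 − 20.0656)²/20.0656 = 0.0002
χ² = 0.0001 + 0.0002 + 0.0001 + 0.0002 = 0.001
df = (2−1)(2−1) = 1. Since 0.001 < 2.706, fail to reject the null hypothesis of independence at α = 0.1.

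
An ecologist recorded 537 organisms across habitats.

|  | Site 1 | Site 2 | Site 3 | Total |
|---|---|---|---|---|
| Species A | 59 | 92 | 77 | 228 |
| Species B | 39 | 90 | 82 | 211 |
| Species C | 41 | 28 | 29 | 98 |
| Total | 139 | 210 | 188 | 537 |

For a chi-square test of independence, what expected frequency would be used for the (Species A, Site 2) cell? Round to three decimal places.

Row total (Species A) = 228; column total (Site 2) = 210; grand total N = 537.
Expected count = (row total × column total) / N = 228 × 210 / 537 = 89.162.

89.162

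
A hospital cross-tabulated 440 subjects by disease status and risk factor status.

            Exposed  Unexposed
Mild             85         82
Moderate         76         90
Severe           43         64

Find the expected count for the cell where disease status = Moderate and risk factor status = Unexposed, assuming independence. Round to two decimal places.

Row total (Moderate) = 166; column total (Unexposed) = 236; grand total N = 440.
Expected count = (row total × column total) / N = 166 × 236 / 440 = 89.04.

89.04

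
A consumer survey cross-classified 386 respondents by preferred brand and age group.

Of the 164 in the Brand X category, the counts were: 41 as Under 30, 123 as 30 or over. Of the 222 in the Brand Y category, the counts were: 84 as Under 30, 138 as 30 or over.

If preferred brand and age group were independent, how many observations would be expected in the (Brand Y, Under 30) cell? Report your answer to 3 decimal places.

71.891

Row total (Brand Y) = 222; column total (Under 30) = 125; grand total N = 386.
Expected count = (row total × column total) / N = 222 × 125 / 386 = 71.891.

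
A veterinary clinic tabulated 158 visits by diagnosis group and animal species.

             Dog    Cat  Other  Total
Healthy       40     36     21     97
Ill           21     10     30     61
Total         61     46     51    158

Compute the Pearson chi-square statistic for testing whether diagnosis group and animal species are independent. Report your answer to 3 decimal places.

Grand total N = 158.
Expected counts (row total × column total / N):
  Healthy, Dog: 97×61/158 = 37.4494
  Healthy, Cat: 97×46/158 = 28.2405
  Healthy, Other: 97×51/158 = 31.3101
  Ill, Dog: 61×61/158 = 23.5506
  Ill, Cat: 61×46/158 = 17.7595
  Ill, Other: 61×51/158 = 19.6899
Contributions (O − E)²/E:
  (40 − 37.4494)²/37.4494 = 0.1737
  (36 − 28.2405)²/28.2405 = 2.1320
  (21 − 31.3101)²/31.3101 = 3.3950
  (21 − 23.5506)²/23.5506 = 0.2762
  (10 − 17.7595)²/17.7595 = 3.3903
  (30 − 19.6899)²/19.6899 = 5.3986
χ² = 0.1737 + 2.1320 + 3.3950 + 0.2762 + 3.3903 + 5.3986 = 14.766

14.766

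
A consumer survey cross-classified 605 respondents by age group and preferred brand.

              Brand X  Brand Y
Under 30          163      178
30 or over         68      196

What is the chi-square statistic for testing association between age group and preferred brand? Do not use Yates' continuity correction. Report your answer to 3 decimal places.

Row totals: 341, 264. Column totals: 231, 374. Grand total N = 605.
Expected counts (row total × column total / N):
  Under 30, Brand X: 341×231/605 = 130.2000
  Under 30, Brand Y: 341×374/605 = 210.8000
  30 or over, Brand X: 264×231/605 = 100.8000
  30 or over, Brand Y: 264×374/605 = 163.2000
Contributions (O − E)²/E:
  (163 − 130.2000)²/130.2000 = 8.2630
  (178 − 210.8000)²/210.8000 = 5.1036
  (68 − 100.8000)²/100.8000 = 10.6730
  (196 − 163.2000)²/163.2000 = 6.5922
χ² = 8.2630 + 5.1036 + 10.6730 + 6.5922 = 30.632

30.632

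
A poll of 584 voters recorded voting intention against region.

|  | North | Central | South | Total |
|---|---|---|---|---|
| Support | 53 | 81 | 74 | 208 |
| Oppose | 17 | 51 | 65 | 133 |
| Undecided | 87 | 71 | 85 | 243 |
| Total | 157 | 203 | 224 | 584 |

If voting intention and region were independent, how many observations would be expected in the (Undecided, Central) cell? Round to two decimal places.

84.47

Row total (Undecided) = 243; column total (Central) = 203; grand total N = 584.
Expected count = (row total × column total) / N = 243 × 203 / 584 = 84.47.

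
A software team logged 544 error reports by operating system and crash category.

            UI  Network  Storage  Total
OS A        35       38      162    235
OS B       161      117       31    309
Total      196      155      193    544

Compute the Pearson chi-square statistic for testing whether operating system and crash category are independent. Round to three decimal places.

203.888

Grand total N = 544.
Expected counts (row total × column total / N):
  OS A, UI: 235×196/544 = 84.6691
  OS A, Network: 235×155/544 = 66.9577
  OS A, Storage: 235×193/544 = 83.3732
  OS B, UI: 309×196/544 = 111.3309
  OS B, Network: 309×155/544 = 88.0423
  OS B, Storage: 309×193/544 = 109.6268
Contributions (O − E)²/E:
  (35 − 84.6691)²/84.6691 = 29.1372
  (38 − 66.9577)²/66.9577 = 12.5236
  (162 − 83.3732)²/83.3732 = 74.1506
  (161 − 111.3309)²/111.3309 = 22.1593
  (117 − 88.0423)²/88.0423 = 9.5244
  (31 − 109.6268)²/109.6268 = 56.3929
χ² = 29.1372 + 12.5236 + 74.1506 + 22.1593 + 9.5244 + 56.3929 = 203.888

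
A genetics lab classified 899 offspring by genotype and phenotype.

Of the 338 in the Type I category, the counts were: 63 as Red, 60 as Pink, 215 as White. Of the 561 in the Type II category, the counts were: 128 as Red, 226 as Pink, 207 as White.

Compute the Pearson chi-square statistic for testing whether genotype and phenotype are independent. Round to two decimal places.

67.46

Row totals: 338, 561. Column totals: 191, 286, 422. Grand total N = 899.
Expected counts (row total × column total / N):
  Type I, Red: 338×191/899 = 71.811
  Type I, Pink: 338×286/899 = 107.528
  Type I, White: 338×422/899 = 158.661
  Type II, Red: 561×191/899 = 119.189
  Type II, Pink: 561×286/899 = 178.472
  Type II, White: 561×422/899 = 263.339
Contributions (O − E)²/E:
  (63 − 71.811)²/71.811 = 1.0811
  (60 − 107.528)²/107.528 = 21.0077
  (215 − 158.661)²/158.661 = 20.0054
  (128 − 119.189)²/119.189 = 0.6513
  (226 − 178.472)²/178.472 = 12.6569
  (207 − 263.339)²/263.339 = 12.0532
χ² = 1.0811 + 21.0077 + 20.0054 + 0.6513 + 12.6569 + 12.0532 = 67.46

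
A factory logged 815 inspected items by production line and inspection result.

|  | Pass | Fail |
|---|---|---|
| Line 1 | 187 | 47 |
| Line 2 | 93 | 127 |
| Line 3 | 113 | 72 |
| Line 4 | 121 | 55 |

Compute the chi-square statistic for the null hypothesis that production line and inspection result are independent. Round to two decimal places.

Row totals: 234, 220, 185, 176. Column totals: 514, 301. Grand total N = 815.
Expected counts (row total × column total / N):
  Line 1, Pass: 234×514/815 = 147.578
  Line 1, Fail: 234×301/815 = 86.422
  Line 2, Pass: 220×514/815 = 138.748
  Line 2, Fail: 220×301/815 = 81.252
  Line 3, Pass: 185×514/815 = 116.675
  Line 3, Fail: 185×301/815 = 68.325
  Line 4, Pass: 176×514/815 = 110.999
  Line 4, Fail: 176×301/815 = 65.001
Contributions (O − E)²/E:
  (187 − 147.578)²/147.578 = 10.5307
  (47 − 86.422)²/86.422 = 17.9826
  (93 − 138.748)²/138.748 = 15.0840
  (127 − 81.252)²/81.252 = 25.7579
  (113 − 116.675)²/116.675 = 0.1158
  (72 − 68.325)²/68.325 = 0.1977
  (121 − 110.999)²/110.999 = 0.9011
  (55 − 65.001)²/65.001 = 1.5387
χ² = 10.5307 + 17.9826 + 15.0840 + 25.7579 + 0.1158 + 0.1977 + 0.9011 + 1.5387 = 72.11

72.11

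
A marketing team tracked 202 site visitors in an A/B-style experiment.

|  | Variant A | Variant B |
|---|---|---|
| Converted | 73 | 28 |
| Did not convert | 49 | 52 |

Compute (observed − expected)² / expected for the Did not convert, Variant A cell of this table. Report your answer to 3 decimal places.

Row total (Did not convert) = 101; column total (Variant A) = 122; N = 202.
Expected count E = 101 × 122 / 202 = 61.0000.
Contribution = (O − E)²/E = (49 − 61.0000)² / 61.0000 = 2.361.

2.361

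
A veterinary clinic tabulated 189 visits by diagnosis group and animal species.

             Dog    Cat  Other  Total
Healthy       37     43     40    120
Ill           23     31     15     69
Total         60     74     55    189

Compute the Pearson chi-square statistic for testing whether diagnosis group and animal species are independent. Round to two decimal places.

Grand total N = 189.
Expected counts (row total × column total / N):
  Healthy, Dog: 120×60/189 = 38.0952
  Healthy, Cat: 120×74/189 = 46.9841
  Healthy, Other: 120×55/189 = 34.9206
  Ill, Dog: 69×60/189 = 21.9048
  Ill, Cat: 69×74/189 = 27.0159
  Ill, Other: 69×55/189 = 20.0794
Contributions (O − E)²/E:
  (37 − 38.0952)²/38.0952 = 0.0315
  (43 − 46.9841)²/46.9841 = 0.3378
  (40 − 34.9206)²/34.9206 = 0.7388
  (23 − 21.9048)²/21.9048 = 0.0548
  (31 − 27.0159)²/27.0159 = 0.5875
  (15 − 20.0794)²/20.0794 = 1.2849
χ² = 0.0315 + 0.3378 + 0.7388 + 0.0548 + 0.5875 + 1.2849 = 3.04

3.04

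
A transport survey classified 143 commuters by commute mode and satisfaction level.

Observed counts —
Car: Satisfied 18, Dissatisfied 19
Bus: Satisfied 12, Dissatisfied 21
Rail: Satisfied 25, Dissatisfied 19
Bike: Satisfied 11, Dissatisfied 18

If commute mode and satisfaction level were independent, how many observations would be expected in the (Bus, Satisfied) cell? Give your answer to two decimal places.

Row total (Bus) = 33; column total (Satisfied) = 66; grand total N = 143.
Expected count = (row total × column total) / N = 33 × 66 / 143 = 15.23.

15.23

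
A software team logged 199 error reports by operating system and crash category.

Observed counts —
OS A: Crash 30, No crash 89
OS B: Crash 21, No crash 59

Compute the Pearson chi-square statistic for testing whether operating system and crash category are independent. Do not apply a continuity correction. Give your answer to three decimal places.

Row totals: 119, 80. Column totals: 51, 148. Grand total N = 199.
Expected counts (row total × column total / N):
  OS A, Crash: 119×51/199 = 30.4975
  OS A, No crash: 119×148/199 = 88.5025
  OS B, Crash: 80×51/199 = 20.5025
  OS B, No crash: 80×148/199 = 59.4975
Contributions (O − E)²/E:
  (30 − 30.4975)²/30.4975 = 0.0081
  (89 − 88.5025)²/88.5025 = 0.0028
  (21 − 20.5025)²/20.5025 = 0.0121
  (59 − 59.4975)²/59.4975 = 0.0042
χ² = 0.0081 + 0.0028 + 0.0121 + 0.0042 = 0.027

0.027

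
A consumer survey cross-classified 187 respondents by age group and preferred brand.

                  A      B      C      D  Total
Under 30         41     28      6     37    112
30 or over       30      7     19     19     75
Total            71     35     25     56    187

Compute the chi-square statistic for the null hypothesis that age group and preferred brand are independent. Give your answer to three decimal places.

Grand total N = 187.
Expected counts (row total × column total / N):
  Under 30, A: 112×71/187 = 42.52406
  Under 30, B: 112×35/187 = 20.96257
  Under 30, C: 112×25/187 = 14.97326
  Under 30, D: 112×56/187 = 33.54011
  30 or over, A: 75×71/187 = 28.47594
  30 or over, B: 75×35/187 = 14.03743
  30 or over, C: 75×25/187 = 10.02674
  30 or over, D: 75×56/187 = 22.45989
Contributions (O − E)²/E:
  (41 − 42.52406)²/42.52406 = 0.0546
  (28 − 20.96257)²/20.96257 = 2.3626
  (6 − 14.97326)²/14.97326 = 5.3775
  (37 − 33.54011)²/33.54011 = 0.3569
  (30 − 28.47594)²/28.47594 = 0.0816
  (7 − 14.03743)²/14.03743 = 3.5281
  (19 − 10.02674)²/10.02674 = 8.0305
  (19 − 22.45989)²/22.45989 = 0.5330
χ² = 0.0546 + 2.3626 + 5.3775 + 0.3569 + 0.0816 + 3.5281 + 8.0305 + 0.5330 = 20.325

20.325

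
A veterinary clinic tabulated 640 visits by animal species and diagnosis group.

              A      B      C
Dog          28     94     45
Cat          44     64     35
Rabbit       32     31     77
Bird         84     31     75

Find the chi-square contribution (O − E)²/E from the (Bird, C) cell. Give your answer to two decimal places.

Row total (Bird) = 190; column total (C) = 232; N = 640.
Expected count E = 190 × 232 / 640 = 68.875.
Contribution = (O − E)²/E = (75 − 68.875)² / 68.875 = 0.54.

0.54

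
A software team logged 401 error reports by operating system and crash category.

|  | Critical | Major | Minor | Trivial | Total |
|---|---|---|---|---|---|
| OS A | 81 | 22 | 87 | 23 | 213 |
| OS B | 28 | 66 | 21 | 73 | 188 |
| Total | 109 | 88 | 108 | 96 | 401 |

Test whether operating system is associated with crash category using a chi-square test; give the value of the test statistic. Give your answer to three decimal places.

113.026

Grand total N = 401.
Expected counts (row total × column total / N):
  OS A, Critical: 213×109/401 = 57.89776
  OS A, Major: 213×88/401 = 46.74314
  OS A, Minor: 213×108/401 = 57.36658
  OS A, Trivial: 213×96/401 = 50.99252
  OS B, Critical: 188×109/401 = 51.10224
  OS B, Major: 188×88/401 = 41.25686
  OS B, Minor: 188×108/401 = 50.63342
  OS B, Trivial: 188×96/401 = 45.00748
Contributions (O − E)²/E:
  (81 − 57.89776)²/57.89776 = 9.2182
  (22 − 46.74314)²/46.74314 = 13.0976
  (87 − 57.36658)²/57.36658 = 15.3075
  (23 − 50.99252)²/50.99252 = 15.3666
  (28 − 51.10224)²/51.10224 = 10.4440
  (66 − 41.25686)²/41.25686 = 14.8393
  (21 − 50.63342)²/50.63342 = 17.3431
  (73 − 45.00748)²/45.00748 = 17.4100
χ² = 9.2182 + 13.0976 + 15.3075 + 15.3666 + 10.4440 + 14.8393 + 17.3431 + 17.4100 = 113.026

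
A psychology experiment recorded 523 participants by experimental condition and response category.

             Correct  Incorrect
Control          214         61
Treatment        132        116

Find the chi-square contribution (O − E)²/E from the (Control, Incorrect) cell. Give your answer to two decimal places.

Row total (Control) = 275; column total (Incorrect) = 177; N = 523.
Expected count E = 275 × 177 / 523 = 93.069.
Contribution = (O − E)²/E = (61 − 93.069)² / 93.069 = 11.05.

11.05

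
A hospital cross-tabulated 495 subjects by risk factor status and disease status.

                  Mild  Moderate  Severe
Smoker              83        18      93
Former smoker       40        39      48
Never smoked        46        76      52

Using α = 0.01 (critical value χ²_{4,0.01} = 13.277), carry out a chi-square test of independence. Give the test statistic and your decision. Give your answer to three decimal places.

56.596; reject H₀

Row totals: 194, 127, 174. Column totals: 169, 133, 193. Grand total N = 495.
Expected counts (row total × column total / N):
  Smoker, Mild: 194×169/495 = 66.2343
  Smoker, Moderate: 194×133/495 = 52.1253
  Smoker, Severe: 194×193/495 = 75.6404
  Former smoker, Mild: 127×169/495 = 43.3596
  Former smoker, Moderate: 127×133/495 = 34.1232
  Former smoker, Severe: 127×193/495 = 49.5172
  Never smoked, Mild: 174×169/495 = 59.4061
  Never smoked, Moderate: 174×133/495 = 46.7515
  Never smoked, Severe: 174×193/495 = 67.8424
Contributions (O − E)²/E:
  (83 − 66.2343)²/66.2343 = 4.2439
  (18 − 52.1253)²/52.1253 = 22.3411
  (93 − 75.6404)²/75.6404 = 3.9841
  (40 − 43.3596)²/43.3596 = 0.2603
  (39 − 34.1232)²/34.1232 = 0.6970
  (48 − 49.5172)²/49.5172 = 0.0465
  (46 − 59.4061)²/59.4061 = 3.0253
  (76 − 46.7515)²/46.7515 = 18.2983
  (52 − 67.8424)²/67.8424 = 3.6995
χ² = 4.2439 + 22.3411 + 3.9841 + 0.2603 + 0.6970 + 0.0465 + 3.0253 + 18.2983 + 3.6995 = 56.596
df = (3−1)(3−1) = 4. Since 56.596 > 13.277, reject the null hypothesis of independence at α = 0.01.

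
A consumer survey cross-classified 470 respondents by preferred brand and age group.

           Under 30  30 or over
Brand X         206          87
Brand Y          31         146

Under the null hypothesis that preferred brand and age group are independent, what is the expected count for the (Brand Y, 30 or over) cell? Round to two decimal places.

Row total (Brand Y) = 177; column total (30 or over) = 233; grand total N = 470.
Expected count = (row total × column total) / N = 177 × 233 / 470 = 87.75.

87.75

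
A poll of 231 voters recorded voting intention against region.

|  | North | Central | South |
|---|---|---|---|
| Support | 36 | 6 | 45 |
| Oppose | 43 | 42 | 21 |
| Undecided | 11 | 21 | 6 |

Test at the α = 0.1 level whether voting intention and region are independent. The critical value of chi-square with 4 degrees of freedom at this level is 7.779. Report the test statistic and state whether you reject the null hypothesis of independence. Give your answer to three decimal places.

47.193; reject H₀

Row totals: 87, 106, 38. Column totals: 90, 69, 72. Grand total N = 231.
Expected counts (row total × column total / N):
  Support, North: 87×90/231 = 33.89610
  Support, Central: 87×69/231 = 25.98701
  Support, South: 87×72/231 = 27.11688
  Oppose, North: 106×90/231 = 41.29870
  Oppose, Central: 106×69/231 = 31.66234
  Oppose, South: 106×72/231 = 33.03896
  Undecided, North: 38×90/231 = 14.80519
  Undecided, Central: 38×69/231 = 11.35065
  Undecided, South: 38×72/231 = 11.84416
Contributions (O − E)²/E:
  (36 − 33.89610)²/33.89610 = 0.1306
  (6 − 25.98701)²/25.98701 = 15.3723
  (45 − 27.11688)²/27.11688 = 11.7936
  (43 − 41.29870)²/41.29870 = 0.0701
  (42 − 31.66234)²/31.66234 = 3.3752
  (21 − 33.03896)²/33.03896 = 4.3868
  (11 − 14.80519)²/14.80519 = 0.9780
  (21 − 11.35065)²/11.35065 = 8.2031
  (6 − 11.84416)²/11.84416 = 2.8836
χ² = 0.1306 + 15.3723 + 11.7936 + 0.0701 + 3.3752 + 4.3868 + 0.9780 + 8.2031 + 2.8836 = 47.193
df = (3−1)(3−1) = 4. Since 47.193 > 7.779, reject the null hypothesis of independence at α = 0.1.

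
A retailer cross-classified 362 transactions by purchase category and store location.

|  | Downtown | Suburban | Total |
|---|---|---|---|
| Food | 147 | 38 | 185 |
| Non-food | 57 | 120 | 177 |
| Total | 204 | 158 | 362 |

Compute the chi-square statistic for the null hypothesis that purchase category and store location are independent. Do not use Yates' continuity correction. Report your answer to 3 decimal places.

Grand total N = 362.
Expected counts (row total × column total / N):
  Food, Downtown: 185×204/362 = 104.25414
  Food, Suburban: 185×158/362 = 80.74586
  Non-food, Downtown: 177×204/362 = 99.74586
  Non-food, Suburban: 177×158/362 = 77.25414
Contributions (O − E)²/E:
  (147 − 104.25414)²/104.25414 = 17.5265
  (38 − 80.74586)²/80.74586 = 22.6291
  (57 − 99.74586)²/99.74586 = 18.3186
  (120 − 77.25414)²/77.25414 = 23.6519
χ² = 17.5265 + 22.6291 + 18.3186 + 23.6519 = 82.126

82.126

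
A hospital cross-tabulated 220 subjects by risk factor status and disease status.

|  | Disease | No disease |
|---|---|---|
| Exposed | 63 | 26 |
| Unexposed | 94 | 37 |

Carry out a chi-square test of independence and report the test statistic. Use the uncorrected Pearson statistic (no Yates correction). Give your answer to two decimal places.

0.02

Row totals: 89, 131. Column totals: 157, 63. Grand total N = 220.
Expected counts (row total × column total / N):
  Exposed, Disease: 89×157/220 = 63.514
  Exposed, No disease: 89×63/220 = 25.486
  Unexposed, Disease: 131×157/220 = 93.486
  Unexposed, No disease: 131×63/220 = 37.514
Contributions (O − E)²/E:
  (63 − 63.514)²/63.514 = 0.0042
  (26 − 25.486)²/25.486 = 0.0104
  (94 − 93.486)²/93.486 = 0.0028
  (37 − 37.514)²/37.514 = 0.0070
χ² = 0.0042 + 0.0104 + 0.0028 + 0.0070 = 0.02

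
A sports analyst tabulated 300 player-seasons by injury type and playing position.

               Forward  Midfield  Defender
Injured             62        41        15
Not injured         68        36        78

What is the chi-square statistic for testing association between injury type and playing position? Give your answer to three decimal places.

Row totals: 118, 182. Column totals: 130, 77, 93. Grand total N = 300.
Expected counts (row total × column total / N):
  Injured, Forward: 118×130/300 = 51.1333
  Injured, Midfield: 118×77/300 = 30.2867
  Injured, Defender: 118×93/300 = 36.5800
  Not injured, Forward: 182×130/300 = 78.8667
  Not injured, Midfield: 182×77/300 = 46.7133
  Not injured, Defender: 182×93/300 = 56.4200
Contributions (O − E)²/E:
  (62 − 51.1333)²/51.1333 = 2.3094
  (41 − 30.2867)²/30.2867 = 3.7896
  (15 − 36.5800)²/36.5800 = 12.7309
  (68 − 78.8667)²/78.8667 = 1.4973
  (36 − 46.7133)²/46.7133 = 2.4570
  (78 − 56.4200)²/56.4200 = 8.2541
χ² = 2.3094 + 3.7896 + 12.7309 + 1.4973 + 2.4570 + 8.2541 = 31.038

31.038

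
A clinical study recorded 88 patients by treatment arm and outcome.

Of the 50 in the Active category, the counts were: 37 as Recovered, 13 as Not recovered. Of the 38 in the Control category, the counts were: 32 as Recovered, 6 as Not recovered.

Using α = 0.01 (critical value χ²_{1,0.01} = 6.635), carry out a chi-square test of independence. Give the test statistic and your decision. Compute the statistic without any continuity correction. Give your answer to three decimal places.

Row totals: 50, 38. Column totals: 69, 19. Grand total N = 88.
Expected counts (row total × column total / N):
  Active, Recovered: 50×69/88 = 39.2045
  Active, Not recovered: 50×19/88 = 10.7955
  Control, Recovered: 38×69/88 = 29.7955
  Control, Not recovered: 38×19/88 = 8.2045
Contributions (O − E)²/E:
  (37 − 39.2045)²/39.2045 = 0.1240
  (13 − 10.7955)²/10.7955 = 0.4502
  (32 − 29.7955)²/29.7955 = 0.1631
  (6 − 8.2045)²/8.2045 = 0.5923
χ² = 0.1240 + 0.4502 + 0.1631 + 0.5923 = 1.330
df = (2−1)(2−1) = 1. Since 1.330 < 6.635, fail to reject the null hypothesis of independence at α = 0.01.

1.330; fail to reject H₀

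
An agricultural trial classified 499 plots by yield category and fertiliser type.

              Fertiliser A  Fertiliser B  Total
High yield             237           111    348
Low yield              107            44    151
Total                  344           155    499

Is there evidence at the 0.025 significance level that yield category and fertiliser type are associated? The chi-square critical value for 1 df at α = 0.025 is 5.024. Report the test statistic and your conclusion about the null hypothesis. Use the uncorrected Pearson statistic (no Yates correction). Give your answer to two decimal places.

0.37; fail to reject H₀

Grand total N = 499.
Expected counts (row total × column total / N):
  High yield, Fertiliser A: 348×344/499 = 239.904
  High yield, Fertiliser B: 348×155/499 = 108.096
  Low yield, Fertiliser A: 151×344/499 = 104.096
  Low yield, Fertiliser B: 151×155/499 = 46.904
Contributions (O − E)²/E:
  (237 − 239.904)²/239.904 = 0.0352
  (111 − 108.096)²/108.096 = 0.0780
  (107 − 104.096)²/104.096 = 0.0810
  (44 − 46.904)²/46.904 = 0.1798
χ² = 0.0352 + 0.0780 + 0.0810 + 0.1798 = 0.37
df = (2−1)(2−1) = 1. Since 0.37 < 5.024, fail to reject the null hypothesis of independence at α = 0.025.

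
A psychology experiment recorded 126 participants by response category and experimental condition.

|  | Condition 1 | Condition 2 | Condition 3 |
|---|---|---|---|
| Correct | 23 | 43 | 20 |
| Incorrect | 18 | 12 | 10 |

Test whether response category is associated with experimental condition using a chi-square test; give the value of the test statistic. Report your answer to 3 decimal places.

5.333

Row totals: 86, 40. Column totals: 41, 55, 30. Grand total N = 126.
Expected counts (row total × column total / N):
  Correct, Condition 1: 86×41/126 = 27.9841
  Correct, Condition 2: 86×55/126 = 37.5397
  Correct, Condition 3: 86×30/126 = 20.4762
  Incorrect, Condition 1: 40×41/126 = 13.0159
  Incorrect, Condition 2: 40×55/126 = 17.4603
  Incorrect, Condition 3: 40×30/126 = 9.5238
Contributions (O − E)²/E:
  (23 − 27.9841)²/27.9841 = 0.8877
  (43 − 37.5397)²/37.5397 = 0.7942
  (20 − 20.4762)²/20.4762 = 0.0111
  (18 − 13.0159)²/13.0159 = 1.9085
  (12 − 17.4603)²/17.4603 = 1.7076
  (10 − 9.5238)²/9.5238 = 0.0238
χ² = 0.8877 + 0.7942 + 0.0111 + 1.9085 + 1.7076 + 0.0238 = 5.333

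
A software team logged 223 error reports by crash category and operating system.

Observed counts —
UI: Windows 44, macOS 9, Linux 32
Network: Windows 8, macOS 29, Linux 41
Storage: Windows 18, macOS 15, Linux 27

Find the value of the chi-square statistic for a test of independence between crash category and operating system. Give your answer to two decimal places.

36.55

Row totals: 85, 78, 60. Column totals: 70, 53, 100. Grand total N = 223.
Expected counts (row total × column total / N):
  UI, Windows: 85×70/223 = 26.682
  UI, macOS: 85×53/223 = 20.202
  UI, Linux: 85×100/223 = 38.117
  Network, Windows: 78×70/223 = 24.484
  Network, macOS: 78×53/223 = 18.538
  Network, Linux: 78×100/223 = 34.978
  Storage, Windows: 60×70/223 = 18.834
  Storage, macOS: 60×53/223 = 14.260
  Storage, Linux: 60×100/223 = 26.906
Contributions (O − E)²/E:
  (44 − 26.682)²/26.682 = 11.2403
  (9 − 20.202)²/20.202 = 6.2115
  (32 − 38.117)²/38.117 = 0.9817
  (8 − 24.484)²/24.484 = 11.0980
  (29 − 18.538)²/18.538 = 5.9043
  (41 − 34.978)²/34.978 = 1.0368
  (18 − 18.834)²/18.834 = 0.0369
  (15 − 14.260)²/14.260 = 0.0384
  (27 − 26.906)²/26.906 = 0.0003
χ² = 11.2403 + 6.2115 + 0.9817 + 11.0980 + 5.9043 + 1.0368 + 0.0369 + 0.0384 + 0.0003 = 36.55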